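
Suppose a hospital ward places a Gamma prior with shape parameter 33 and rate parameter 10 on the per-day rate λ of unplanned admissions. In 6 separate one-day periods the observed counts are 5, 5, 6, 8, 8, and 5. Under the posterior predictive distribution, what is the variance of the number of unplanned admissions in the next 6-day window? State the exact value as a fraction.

Total count: 5 + 5 + 6 + 8 + 8 + 5 = 37.
Total exposure: 6 days.
The Gamma prior is conjugate for the Poisson rate, so λ | data ~ Gamma(33+37, 10+6) = Gamma(70, 16).
The posterior predictive for a window of length T is Negative Binomial with variance T·α'·(β'+T)/β'² = 6·70·22/256 = 1155/32.

1155/32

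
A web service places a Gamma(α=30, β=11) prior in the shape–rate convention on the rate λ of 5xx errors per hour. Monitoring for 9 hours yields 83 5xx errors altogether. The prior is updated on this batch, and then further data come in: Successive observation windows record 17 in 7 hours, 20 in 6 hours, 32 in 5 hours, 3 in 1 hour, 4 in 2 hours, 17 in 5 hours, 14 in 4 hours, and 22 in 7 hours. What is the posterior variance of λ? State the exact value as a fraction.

Total count 83 over total exposure 9 hours.
After the first batch: Gamma(30 + 83, 11 + 9) = Gamma(113, 20).
Total count: 17 + 20 + 32 + 3 + 4 + 17 + 14 + 22 = 129.
Total exposure: 7 + 6 + 5 + 1 + 2 + 5 + 4 + 7 = 37 hours.
After the second batch: Gamma(113 + 129, 20 + 37) = Gamma(242, 57).
Posterior variance = α'/β'² = 242/3249.

242/3249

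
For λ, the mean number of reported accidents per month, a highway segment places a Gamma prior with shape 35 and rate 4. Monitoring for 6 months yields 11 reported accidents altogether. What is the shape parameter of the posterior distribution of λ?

46

Total count 11 over total exposure 6 months.
The Gamma prior is conjugate for the Poisson rate, so λ | data ~ Gamma(35+11, 4+6) = Gamma(46, 10).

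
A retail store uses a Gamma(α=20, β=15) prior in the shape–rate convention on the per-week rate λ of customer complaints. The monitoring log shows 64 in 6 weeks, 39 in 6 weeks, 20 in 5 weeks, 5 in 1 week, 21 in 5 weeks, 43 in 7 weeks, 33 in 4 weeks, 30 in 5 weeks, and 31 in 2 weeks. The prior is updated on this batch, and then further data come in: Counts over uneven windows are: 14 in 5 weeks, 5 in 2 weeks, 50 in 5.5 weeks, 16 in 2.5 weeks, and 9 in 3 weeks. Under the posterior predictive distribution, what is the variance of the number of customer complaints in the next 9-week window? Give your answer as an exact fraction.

74700/1369

Total count: 64 + 39 + 20 + 5 + 21 + 43 + 33 + 30 + 31 = 286.
Total exposure: 6 + 6 + 5 + 1 + 5 + 7 + 4 + 5 + 2 = 41 weeks.
After the first batch: Gamma(20 + 286, 15 + 41) = Gamma(306, 56).
Total count: 14 + 5 + 50 + 16 + 9 = 94.
Total exposure: 5 + 2 + 5.5 + 2.5 + 3 = 18 weeks.
After the second batch: Gamma(306 + 94, 56 + 18) = Gamma(400, 74).
The posterior predictive for a window of length T is Negative Binomial with variance T·α'·(β'+T)/β'² = 9·400·83/5476 = 74700/1369.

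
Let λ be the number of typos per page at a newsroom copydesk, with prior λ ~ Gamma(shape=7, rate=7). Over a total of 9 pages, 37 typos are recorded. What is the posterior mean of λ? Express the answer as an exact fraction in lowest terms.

Total count 37 over total exposure 9 pages.
Gamma(α, β) with Poisson data over total exposure Σt gives posterior Gamma(α+Σx, β+Σt) = Gamma(44, 16).
Posterior mean = α'/β' = 44/16 = 11/4.

11/4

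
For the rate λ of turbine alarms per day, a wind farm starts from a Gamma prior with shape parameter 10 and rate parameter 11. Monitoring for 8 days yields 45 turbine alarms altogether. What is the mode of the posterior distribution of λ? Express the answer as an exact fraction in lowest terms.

54/19

Total count 45 over total exposure 8 days.
Posterior: α' = 10 + 45 = 55, β' = 11 + 8 = 19.
Posterior mode = (α'−1)/β' = 54/19.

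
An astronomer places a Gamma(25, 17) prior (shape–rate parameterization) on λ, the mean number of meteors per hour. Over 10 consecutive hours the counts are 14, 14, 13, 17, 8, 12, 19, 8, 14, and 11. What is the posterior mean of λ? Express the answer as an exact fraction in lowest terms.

155/27

Total count: 14 + 14 + 13 + 17 + 8 + 12 + 19 + 8 + 14 + 11 = 130.
Total exposure: 10 hours.
By Gamma–Poisson conjugacy, the posterior is Gamma(α + Σx, β + Σt) = Gamma(25 + 130, 17 + 10) = Gamma(155, 27).
Posterior mean = α'/β' = 155/27.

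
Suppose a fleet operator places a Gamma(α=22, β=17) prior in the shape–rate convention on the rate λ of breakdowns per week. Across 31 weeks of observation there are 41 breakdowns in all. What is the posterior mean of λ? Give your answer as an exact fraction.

21/16

Total count 41 over total exposure 31 weeks.
By Gamma–Poisson conjugacy, the posterior is Gamma(α + Σx, β + Σt) = Gamma(22 + 41, 17 + 31) = Gamma(63, 48).
Posterior mean = α'/β' = 63/48 = 21/16.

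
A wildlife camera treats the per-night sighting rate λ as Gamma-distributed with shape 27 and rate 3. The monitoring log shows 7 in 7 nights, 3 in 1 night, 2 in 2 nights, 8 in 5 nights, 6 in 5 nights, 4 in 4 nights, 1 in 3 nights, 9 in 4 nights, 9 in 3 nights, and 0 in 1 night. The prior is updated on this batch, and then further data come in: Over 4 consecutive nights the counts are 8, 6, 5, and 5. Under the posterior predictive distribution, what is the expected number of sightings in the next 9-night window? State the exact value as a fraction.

150/7

Total count: 7 + 3 + 2 + 8 + 6 + 4 + 1 + 9 + 9 + 0 = 49.
Total exposure: 7 + 1 + 2 + 5 + 5 + 4 + 3 + 4 + 3 + 1 = 35 nights.
After the first batch: Gamma(27 + 49, 3 + 35) = Gamma(76, 38).
Total count: 8 + 6 + 5 + 5 = 24.
Total exposure: 4 nights.
After the second batch: Gamma(76 + 24, 38 + 4) = Gamma(100, 42).
Predictive mean over a 9-night window = T·E[λ|data] = 9·100/42 = 150/7.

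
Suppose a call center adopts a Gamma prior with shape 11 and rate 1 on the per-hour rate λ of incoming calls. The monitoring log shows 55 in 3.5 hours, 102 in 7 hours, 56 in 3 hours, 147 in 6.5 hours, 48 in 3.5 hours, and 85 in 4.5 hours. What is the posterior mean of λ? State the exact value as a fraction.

Total count: 55 + 102 + 56 + 147 + 48 + 85 = 493.
Total exposure: 3.5 + 7 + 3 + 6.5 + 3.5 + 4.5 = 28 hours.
By Gamma–Poisson conjugacy, the posterior is Gamma(α + Σx, β + Σt) = Gamma(11 + 493, 1 + 28) = Gamma(504, 29).
Posterior mean = α'/β' = 504/29.

504/29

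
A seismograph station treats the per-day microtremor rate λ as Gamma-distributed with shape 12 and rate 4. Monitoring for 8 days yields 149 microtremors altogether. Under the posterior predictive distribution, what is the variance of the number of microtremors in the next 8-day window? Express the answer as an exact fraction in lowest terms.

Total count 149 over total exposure 8 days.
The Gamma prior is conjugate for the Poisson rate, so λ | data ~ Gamma(12+149, 4+8) = Gamma(161, 12).
The posterior predictive for a window of length T is Negative Binomial with variance T·α'·(β'+T)/β'² = 8·161·20/144 = 1610/9.

1610/9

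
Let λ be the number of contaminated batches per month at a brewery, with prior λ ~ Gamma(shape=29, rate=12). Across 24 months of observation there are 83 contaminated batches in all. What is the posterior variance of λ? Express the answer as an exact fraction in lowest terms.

7/81

Total count 83 over total exposure 24 months.
Gamma(α, β) with Poisson data over total exposure Σt gives posterior Gamma(α+Σx, β+Σt) = Gamma(112, 36).
Posterior variance = α'/β'² = 112/1296 = 7/81.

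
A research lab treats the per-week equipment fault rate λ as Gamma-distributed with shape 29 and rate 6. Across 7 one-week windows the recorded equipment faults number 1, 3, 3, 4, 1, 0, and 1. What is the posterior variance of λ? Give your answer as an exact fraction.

Total count: 1 + 3 + 3 + 4 + 1 + 0 + 1 = 13.
Total exposure: 7 weeks.
Conjugate update: add total count to the shape and total exposure to the rate, giving Gamma(42, 13).
Posterior variance = α'/β'² = 42/169.

42/169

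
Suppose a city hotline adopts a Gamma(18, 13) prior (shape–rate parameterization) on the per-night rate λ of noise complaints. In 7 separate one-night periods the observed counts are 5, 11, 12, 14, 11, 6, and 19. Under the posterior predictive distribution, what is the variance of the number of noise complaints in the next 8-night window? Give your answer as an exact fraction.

Total count: 5 + 11 + 12 + 14 + 11 + 6 + 19 = 78.
Total exposure: 7 nights.
Posterior: α' = 18 + 78 = 96, β' = 13 + 7 = 20.
The posterior predictive for a window of length T is Negative Binomial with variance T·α'·(β'+T)/β'² = 8·96·28/400 = 1344/25.

1344/25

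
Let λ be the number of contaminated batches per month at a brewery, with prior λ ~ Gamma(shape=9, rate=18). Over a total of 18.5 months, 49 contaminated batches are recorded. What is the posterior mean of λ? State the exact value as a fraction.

Total count 49 over total exposure 18.5 months.
Conjugate update: add total count to the shape and total exposure to the rate, giving Gamma(58, 73/2).
Posterior mean = α'/β' = 58/(73/2) = 116/73.

116/73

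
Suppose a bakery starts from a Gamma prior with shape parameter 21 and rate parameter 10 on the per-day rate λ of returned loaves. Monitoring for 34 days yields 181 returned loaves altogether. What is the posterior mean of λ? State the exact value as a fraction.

101/22

Total count 181 over total exposure 34 days.
By Gamma–Poisson conjugacy, the posterior is Gamma(α + Σx, β + Σt) = Gamma(21 + 181, 10 + 34) = Gamma(202, 44).
Posterior mean = α'/β' = 202/44 = 101/22.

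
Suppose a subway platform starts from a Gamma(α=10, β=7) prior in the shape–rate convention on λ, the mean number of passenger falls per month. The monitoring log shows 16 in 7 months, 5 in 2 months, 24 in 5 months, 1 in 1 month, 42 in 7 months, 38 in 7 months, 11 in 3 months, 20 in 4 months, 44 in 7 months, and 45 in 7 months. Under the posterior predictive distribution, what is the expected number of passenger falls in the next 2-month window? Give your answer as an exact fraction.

Total count: 16 + 5 + 24 + 1 + 42 + 38 + 11 + 20 + 44 + 45 = 246.
Total exposure: 7 + 2 + 5 + 1 + 7 + 7 + 3 + 4 + 7 + 7 = 50 months.
Conjugate update: add total count to the shape and total exposure to the rate, giving Gamma(256, 57).
Predictive mean over a 2-month window = T·E[λ|data] = 2·256/57 = 512/57.

512/57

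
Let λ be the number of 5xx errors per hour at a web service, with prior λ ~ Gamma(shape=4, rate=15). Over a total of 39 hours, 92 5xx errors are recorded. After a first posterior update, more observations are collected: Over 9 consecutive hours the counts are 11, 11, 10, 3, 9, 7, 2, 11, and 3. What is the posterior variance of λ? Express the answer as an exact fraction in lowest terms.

163/3969

Total count 92 over total exposure 39 hours.
After the first batch: Gamma(4 + 92, 15 + 39) = Gamma(96, 54).
Total count: 11 + 11 + 10 + 3 + 9 + 7 + 2 + 11 + 3 = 67.
Total exposure: 9 hours.
After the second batch: Gamma(96 + 67, 54 + 9) = Gamma(163, 63).
Posterior variance = α'/β'² = 163/3969.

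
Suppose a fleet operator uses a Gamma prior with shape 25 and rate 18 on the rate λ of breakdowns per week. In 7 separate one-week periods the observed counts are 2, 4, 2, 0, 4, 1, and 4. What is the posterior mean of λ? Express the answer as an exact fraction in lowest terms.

Total count: 2 + 4 + 2 + 0 + 4 + 1 + 4 = 17.
Total exposure: 7 weeks.
Posterior: α' = 25 + 17 = 42, β' = 18 + 7 = 25.
Posterior mean = α'/β' = 42/25.

42/25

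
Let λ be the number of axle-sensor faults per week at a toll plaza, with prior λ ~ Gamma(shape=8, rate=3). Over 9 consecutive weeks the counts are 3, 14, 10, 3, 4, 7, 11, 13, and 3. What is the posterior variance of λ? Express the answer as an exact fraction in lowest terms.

19/36

Total count: 3 + 14 + 10 + 3 + 4 + 7 + 11 + 13 + 3 = 68.
Total exposure: 9 weeks.
Conjugate update: add total count to the shape and total exposure to the rate, giving Gamma(76, 12).
Posterior variance = α'/β'² = 76/144 = 19/36.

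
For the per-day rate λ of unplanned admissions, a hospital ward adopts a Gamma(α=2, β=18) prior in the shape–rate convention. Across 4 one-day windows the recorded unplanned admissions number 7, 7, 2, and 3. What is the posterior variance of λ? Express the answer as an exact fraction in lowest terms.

21/484

Total count: 7 + 7 + 2 + 3 = 19.
Total exposure: 4 days.
The Gamma prior is conjugate for the Poisson rate, so λ | data ~ Gamma(2+19, 18+4) = Gamma(21, 22).
Posterior variance = α'/β'² = 21/484.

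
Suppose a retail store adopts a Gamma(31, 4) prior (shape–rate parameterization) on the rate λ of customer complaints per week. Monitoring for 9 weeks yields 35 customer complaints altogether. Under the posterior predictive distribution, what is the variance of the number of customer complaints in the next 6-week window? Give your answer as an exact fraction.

7524/169

Total count 35 over total exposure 9 weeks.
By Gamma–Poisson conjugacy, the posterior is Gamma(α + Σx, β + Σt) = Gamma(31 + 35, 4 + 9) = Gamma(66, 13).
The posterior predictive for a window of length T is Negative Binomial with variance T·α'·(β'+T)/β'² = 6·66·19/169 = 7524/169.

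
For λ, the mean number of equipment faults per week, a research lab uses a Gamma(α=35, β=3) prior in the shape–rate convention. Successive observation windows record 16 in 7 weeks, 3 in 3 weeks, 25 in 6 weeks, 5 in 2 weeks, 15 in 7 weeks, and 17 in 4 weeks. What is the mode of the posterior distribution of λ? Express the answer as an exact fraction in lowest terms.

115/32

Total count: 16 + 3 + 25 + 5 + 15 + 17 = 81.
Total exposure: 7 + 3 + 6 + 2 + 7 + 4 = 29 weeks.
Conjugate update: add total count to the shape and total exposure to the rate, giving Gamma(116, 32).
Posterior mode = (α'−1)/β' = 115/32.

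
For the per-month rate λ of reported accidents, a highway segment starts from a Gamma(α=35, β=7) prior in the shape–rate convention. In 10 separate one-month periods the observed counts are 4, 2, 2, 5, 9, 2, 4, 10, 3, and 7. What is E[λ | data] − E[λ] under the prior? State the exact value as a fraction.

Total count: 4 + 2 + 2 + 5 + 9 + 2 + 4 + 10 + 3 + 7 = 48.
Total exposure: 10 months.
The Gamma prior is conjugate for the Poisson rate, so λ | data ~ Gamma(35+48, 7+10) = Gamma(83, 17).
Posterior mean = 83/17 = 83/17; prior mean = 35/7 = 5. Difference = 83/17 − 5 = -2/17.

-2/17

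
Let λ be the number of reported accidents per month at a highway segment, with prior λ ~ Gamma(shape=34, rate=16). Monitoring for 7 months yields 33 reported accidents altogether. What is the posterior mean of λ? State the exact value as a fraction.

Total count 33 over total exposure 7 months.
Gamma(α, β) with Poisson data over total exposure Σt gives posterior Gamma(α+Σx, β+Σt) = Gamma(67, 23).
Posterior mean = α'/β' = 67/23.

67/23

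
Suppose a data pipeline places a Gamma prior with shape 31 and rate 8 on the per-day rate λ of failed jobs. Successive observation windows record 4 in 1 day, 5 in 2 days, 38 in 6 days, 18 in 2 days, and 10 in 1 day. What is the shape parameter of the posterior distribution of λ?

106

Total count: 4 + 5 + 38 + 18 + 10 = 75.
Total exposure: 1 + 2 + 6 + 2 + 1 = 12 days.
Posterior: α' = 31 + 75 = 106, β' = 8 + 12 = 20.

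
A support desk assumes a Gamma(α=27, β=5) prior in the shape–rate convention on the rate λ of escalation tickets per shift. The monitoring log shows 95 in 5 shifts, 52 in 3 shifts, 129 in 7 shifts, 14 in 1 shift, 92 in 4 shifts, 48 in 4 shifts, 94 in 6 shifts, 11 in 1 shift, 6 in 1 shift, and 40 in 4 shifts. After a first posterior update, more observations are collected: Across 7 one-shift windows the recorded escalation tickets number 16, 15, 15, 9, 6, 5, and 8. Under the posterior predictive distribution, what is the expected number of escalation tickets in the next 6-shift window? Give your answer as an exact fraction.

341/4

Total count: 95 + 52 + 129 + 14 + 92 + 48 + 94 + 11 + 6 + 40 = 581.
Total exposure: 5 + 3 + 7 + 1 + 4 + 4 + 6 + 1 + 1 + 4 = 36 shifts.
After the first batch: Gamma(27 + 581, 5 + 36) = Gamma(608, 41).
Total count: 16 + 15 + 15 + 9 + 6 + 5 + 8 = 74.
Total exposure: 7 shifts.
After the second batch: Gamma(608 + 74, 41 + 7) = Gamma(682, 48).
Predictive mean over a 6-shift window = T·E[λ|data] = 6·682/48 = 341/4.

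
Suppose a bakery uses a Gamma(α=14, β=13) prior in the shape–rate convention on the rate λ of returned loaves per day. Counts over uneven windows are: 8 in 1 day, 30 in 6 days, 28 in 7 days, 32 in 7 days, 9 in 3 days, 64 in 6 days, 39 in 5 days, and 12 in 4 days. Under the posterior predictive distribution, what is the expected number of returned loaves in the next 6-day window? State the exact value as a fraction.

Total count: 8 + 30 + 28 + 32 + 9 + 64 + 39 + 12 = 222.
Total exposure: 1 + 6 + 7 + 7 + 3 + 6 + 5 + 4 = 39 days.
The Gamma prior is conjugate for the Poisson rate, so λ | data ~ Gamma(14+222, 13+39) = Gamma(236, 52).
Predictive mean over a 6-day window = T·E[λ|data] = 6·236/52 = 354/13.

354/13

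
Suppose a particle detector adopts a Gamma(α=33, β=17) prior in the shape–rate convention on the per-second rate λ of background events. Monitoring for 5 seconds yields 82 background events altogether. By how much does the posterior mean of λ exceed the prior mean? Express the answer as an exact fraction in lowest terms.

Total count 82 over total exposure 5 seconds.
Posterior: α' = 33 + 82 = 115, β' = 17 + 5 = 22.
Posterior mean = 115/22 = 115/22; prior mean = 33/17 = 33/17. Difference = 115/22 − 33/17 = 1229/374.

1229/374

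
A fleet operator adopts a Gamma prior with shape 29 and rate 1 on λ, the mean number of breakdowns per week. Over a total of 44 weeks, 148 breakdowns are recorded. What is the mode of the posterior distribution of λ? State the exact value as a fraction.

176/45

Total count 148 over total exposure 44 weeks.
The Gamma prior is conjugate for the Poisson rate, so λ | data ~ Gamma(29+148, 1+44) = Gamma(177, 45).
Posterior mode = (α'−1)/β' = 176/45.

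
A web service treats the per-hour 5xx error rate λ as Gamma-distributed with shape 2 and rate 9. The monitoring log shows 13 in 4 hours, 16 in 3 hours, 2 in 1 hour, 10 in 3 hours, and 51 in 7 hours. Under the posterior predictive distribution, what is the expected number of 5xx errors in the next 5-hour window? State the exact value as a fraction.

Total count: 13 + 16 + 2 + 10 + 51 = 92.
Total exposure: 4 + 3 + 1 + 3 + 7 = 18 hours.
By Gamma–Poisson conjugacy, the posterior is Gamma(α + Σx, β + Σt) = Gamma(2 + 92, 9 + 18) = Gamma(94, 27).
Predictive mean over a 5-hour window = T·E[λ|data] = 5·94/27 = 470/27.

470/27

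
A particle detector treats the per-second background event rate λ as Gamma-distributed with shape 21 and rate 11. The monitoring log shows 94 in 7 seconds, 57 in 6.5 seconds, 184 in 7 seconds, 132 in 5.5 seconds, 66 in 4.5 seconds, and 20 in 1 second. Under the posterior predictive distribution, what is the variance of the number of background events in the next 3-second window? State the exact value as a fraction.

313404/7225

Total count: 94 + 57 + 184 + 132 + 66 + 20 = 553.
Total exposure: 7 + 6.5 + 7 + 5.5 + 4.5 + 1 = 31.5 seconds.
The Gamma prior is conjugate for the Poisson rate, so λ | data ~ Gamma(21+553, 11+31.5) = Gamma(574, 85/2).
The posterior predictive for a window of length T is Negative Binomial with variance T·α'·(β'+T)/β'² = 3·574·(91/2)/(7225/4) = 313404/7225.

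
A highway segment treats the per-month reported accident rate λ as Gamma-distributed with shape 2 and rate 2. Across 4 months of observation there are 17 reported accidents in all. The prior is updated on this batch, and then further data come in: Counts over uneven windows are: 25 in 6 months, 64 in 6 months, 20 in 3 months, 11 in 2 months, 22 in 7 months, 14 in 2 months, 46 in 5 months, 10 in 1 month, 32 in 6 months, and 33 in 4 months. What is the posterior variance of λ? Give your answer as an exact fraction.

37/288

Total count 17 over total exposure 4 months.
After the first batch: Gamma(2 + 17, 2 + 4) = Gamma(19, 6).
Total count: 25 + 64 + 20 + 11 + 22 + 14 + 46 + 10 + 32 + 33 = 277.
Total exposure: 6 + 6 + 3 + 2 + 7 + 2 + 5 + 1 + 6 + 4 = 42 months.
After the second batch: Gamma(19 + 277, 6 + 42) = Gamma(296, 48).
Posterior variance = α'/β'² = 296/2304 = 37/288.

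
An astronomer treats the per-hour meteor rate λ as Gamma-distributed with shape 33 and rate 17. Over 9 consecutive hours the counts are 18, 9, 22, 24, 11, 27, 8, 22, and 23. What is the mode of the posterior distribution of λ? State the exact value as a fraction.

98/13

Total count: 18 + 9 + 22 + 24 + 11 + 27 + 8 + 22 + 23 = 164.
Total exposure: 9 hours.
Gamma(α, β) with Poisson data over total exposure Σt gives posterior Gamma(α+Σx, β+Σt) = Gamma(197, 26).
Posterior mode = (α'−1)/β' = 196/26 = 98/13.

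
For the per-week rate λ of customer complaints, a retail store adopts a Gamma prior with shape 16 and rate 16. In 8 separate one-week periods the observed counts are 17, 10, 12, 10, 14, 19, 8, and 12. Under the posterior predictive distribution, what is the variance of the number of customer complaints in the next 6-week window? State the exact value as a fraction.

Total count: 17 + 10 + 12 + 10 + 14 + 19 + 8 + 12 = 102.
Total exposure: 8 weeks.
By Gamma–Poisson conjugacy, the posterior is Gamma(α + Σx, β + Σt) = Gamma(16 + 102, 16 + 8) = Gamma(118, 24).
The posterior predictive for a window of length T is Negative Binomial with variance T·α'·(β'+T)/β'² = 6·118·30/576 = 295/8.

295/8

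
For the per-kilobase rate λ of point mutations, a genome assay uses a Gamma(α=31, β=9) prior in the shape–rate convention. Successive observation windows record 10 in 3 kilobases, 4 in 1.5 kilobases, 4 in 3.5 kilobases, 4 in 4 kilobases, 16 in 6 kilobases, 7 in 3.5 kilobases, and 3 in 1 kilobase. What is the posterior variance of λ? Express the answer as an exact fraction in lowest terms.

316/3969

Total count: 10 + 4 + 4 + 4 + 16 + 7 + 3 = 48.
Total exposure: 3 + 1.5 + 3.5 + 4 + 6 + 3.5 + 1 = 22.5 kilobases.
Posterior: α' = 31 + 48 = 79, β' = 9 + 22.5 = 63/2.
Posterior variance = α'/β'² = 79/(3969/4) = 316/3969.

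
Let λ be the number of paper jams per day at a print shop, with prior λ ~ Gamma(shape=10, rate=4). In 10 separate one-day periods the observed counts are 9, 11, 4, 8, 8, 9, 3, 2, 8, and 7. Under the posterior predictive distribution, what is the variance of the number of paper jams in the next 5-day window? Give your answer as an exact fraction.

7505/196

Total count: 9 + 11 + 4 + 8 + 8 + 9 + 3 + 2 + 8 + 7 = 69.
Total exposure: 10 days.
The Gamma prior is conjugate for the Poisson rate, so λ | data ~ Gamma(10+69, 4+10) = Gamma(79, 14).
The posterior predictive for a window of length T is Negative Binomial with variance T·α'·(β'+T)/β'² = 5·79·19/196 = 7505/196.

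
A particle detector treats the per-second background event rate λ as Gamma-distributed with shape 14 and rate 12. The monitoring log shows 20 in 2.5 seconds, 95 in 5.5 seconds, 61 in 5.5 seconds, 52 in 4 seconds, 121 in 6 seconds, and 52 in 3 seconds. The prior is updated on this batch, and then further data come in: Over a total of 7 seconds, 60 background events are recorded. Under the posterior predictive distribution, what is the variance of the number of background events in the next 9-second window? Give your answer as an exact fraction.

Total count: 20 + 95 + 61 + 52 + 121 + 52 = 401.
Total exposure: 2.5 + 5.5 + 5.5 + 4 + 6 + 3 = 26.5 seconds.
After the first batch: Gamma(14 + 401, 12 + 26.5) = Gamma(415, 77/2).
Total count 60 over total exposure 7 seconds.
After the second batch: Gamma(415 + 60, 77/2 + 7) = Gamma(475, 91/2).
The posterior predictive for a window of length T is Negative Binomial with variance T·α'·(β'+T)/β'² = 9·475·(109/2)/(8281/4) = 931950/8281.

931950/8281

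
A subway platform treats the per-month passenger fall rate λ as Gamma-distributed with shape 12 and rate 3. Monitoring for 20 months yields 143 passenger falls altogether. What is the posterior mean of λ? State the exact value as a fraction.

Total count 143 over total exposure 20 months.
By Gamma–Poisson conjugacy, the posterior is Gamma(α + Σx, β + Σt) = Gamma(12 + 143, 3 + 20) = Gamma(155, 23).
Posterior mean = α'/β' = 155/23.

155/23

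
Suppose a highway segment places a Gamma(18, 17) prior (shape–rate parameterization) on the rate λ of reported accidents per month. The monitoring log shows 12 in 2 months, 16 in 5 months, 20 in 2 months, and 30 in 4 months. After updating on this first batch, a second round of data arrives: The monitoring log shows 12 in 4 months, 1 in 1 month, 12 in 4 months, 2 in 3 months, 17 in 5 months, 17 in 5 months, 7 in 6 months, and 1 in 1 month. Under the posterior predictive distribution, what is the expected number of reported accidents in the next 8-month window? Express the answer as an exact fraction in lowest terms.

Total count: 12 + 16 + 20 + 30 = 78.
Total exposure: 2 + 5 + 2 + 4 = 13 months.
After the first batch: Gamma(18 + 78, 17 + 13) = Gamma(96, 30).
Total count: 12 + 1 + 12 + 2 + 17 + 17 + 7 + 1 = 69.
Total exposure: 4 + 1 + 4 + 3 + 5 + 5 + 6 + 1 = 29 months.
After the second batch: Gamma(96 + 69, 30 + 29) = Gamma(165, 59).
Predictive mean over an 8-month window = T·E[λ|data] = 8·165/59 = 1320/59.

1320/59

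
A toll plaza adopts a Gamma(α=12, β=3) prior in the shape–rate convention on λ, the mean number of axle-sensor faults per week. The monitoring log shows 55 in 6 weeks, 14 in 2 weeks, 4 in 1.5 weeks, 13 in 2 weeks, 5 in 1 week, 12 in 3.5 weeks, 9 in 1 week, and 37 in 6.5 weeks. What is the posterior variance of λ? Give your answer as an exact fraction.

Total count: 55 + 14 + 4 + 13 + 5 + 12 + 9 + 37 = 149.
Total exposure: 6 + 2 + 1.5 + 2 + 1 + 3.5 + 1 + 6.5 = 23.5 weeks.
Gamma(α, β) with Poisson data over total exposure Σt gives posterior Gamma(α+Σx, β+Σt) = Gamma(161, 53/2).
Posterior variance = α'/β'² = 161/(2809/4) = 644/2809.

644/2809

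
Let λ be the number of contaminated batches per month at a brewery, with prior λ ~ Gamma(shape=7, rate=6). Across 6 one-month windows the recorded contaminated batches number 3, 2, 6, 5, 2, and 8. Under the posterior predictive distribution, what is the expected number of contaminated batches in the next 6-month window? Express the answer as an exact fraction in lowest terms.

33/2

Total count: 3 + 2 + 6 + 5 + 2 + 8 = 26.
Total exposure: 6 months.
The Gamma prior is conjugate for the Poisson rate, so λ | data ~ Gamma(7+26, 6+6) = Gamma(33, 12).
Predictive mean over a 6-month window = T·E[λ|data] = 6·33/12 = 33/2.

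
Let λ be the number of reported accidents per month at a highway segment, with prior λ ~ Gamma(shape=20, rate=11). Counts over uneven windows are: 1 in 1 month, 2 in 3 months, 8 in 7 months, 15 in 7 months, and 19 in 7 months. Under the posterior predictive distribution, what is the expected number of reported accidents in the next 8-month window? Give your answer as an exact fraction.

130/9

Total count: 1 + 2 + 8 + 15 + 19 = 45.
Total exposure: 1 + 3 + 7 + 7 + 7 = 25 months.
By Gamma–Poisson conjugacy, the posterior is Gamma(α + Σx, β + Σt) = Gamma(20 + 45, 11 + 25) = Gamma(65, 36).
Predictive mean over an 8-month window = T·E[λ|data] = 8·65/36 = 130/9.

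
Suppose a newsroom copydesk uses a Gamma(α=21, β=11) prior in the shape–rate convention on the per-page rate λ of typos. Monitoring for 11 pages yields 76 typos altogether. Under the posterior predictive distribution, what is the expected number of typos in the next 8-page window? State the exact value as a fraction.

Total count 76 over total exposure 11 pages.
Posterior: α' = 21 + 76 = 97, β' = 11 + 11 = 22.
Predictive mean over an 8-page window = T·E[λ|data] = 8·97/22 = 388/11.

388/11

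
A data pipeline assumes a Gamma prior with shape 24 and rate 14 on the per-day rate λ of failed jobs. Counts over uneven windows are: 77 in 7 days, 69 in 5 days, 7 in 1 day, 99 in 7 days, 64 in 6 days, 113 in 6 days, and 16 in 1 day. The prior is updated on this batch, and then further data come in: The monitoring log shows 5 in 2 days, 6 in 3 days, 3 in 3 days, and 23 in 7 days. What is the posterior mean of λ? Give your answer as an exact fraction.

Total count: 77 + 69 + 7 + 99 + 64 + 113 + 16 = 445.
Total exposure: 7 + 5 + 1 + 7 + 6 + 6 + 1 = 33 days.
After the first batch: Gamma(24 + 445, 14 + 33) = Gamma(469, 47).
Total count: 5 + 6 + 3 + 23 = 37.
Total exposure: 2 + 3 + 3 + 7 = 15 days.
After the second batch: Gamma(469 + 37, 47 + 15) = Gamma(506, 62).
Posterior mean = α'/β' = 506/62 = 253/31.

253/31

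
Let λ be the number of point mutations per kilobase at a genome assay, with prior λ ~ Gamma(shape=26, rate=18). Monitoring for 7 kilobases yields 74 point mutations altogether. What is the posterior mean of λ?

Total count 74 over total exposure 7 kilobases.
Gamma(α, β) with Poisson data over total exposure Σt gives posterior Gamma(α+Σx, β+Σt) = Gamma(100, 25).
Posterior mean = α'/β' = 100/25 = 4.

4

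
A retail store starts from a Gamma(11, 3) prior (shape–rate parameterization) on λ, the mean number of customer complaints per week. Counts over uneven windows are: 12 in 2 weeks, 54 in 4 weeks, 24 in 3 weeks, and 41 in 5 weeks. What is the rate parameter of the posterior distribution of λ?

17

Total count: 12 + 54 + 24 + 41 = 131.
Total exposure: 2 + 4 + 3 + 5 = 14 weeks.
The Gamma prior is conjugate for the Poisson rate, so λ | data ~ Gamma(11+131, 3+14) = Gamma(142, 17).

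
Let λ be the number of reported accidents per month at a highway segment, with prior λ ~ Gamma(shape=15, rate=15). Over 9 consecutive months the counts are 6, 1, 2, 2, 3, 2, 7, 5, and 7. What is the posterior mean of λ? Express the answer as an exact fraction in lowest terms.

25/12

Total count: 6 + 1 + 2 + 2 + 3 + 2 + 7 + 5 + 7 = 35.
Total exposure: 9 months.
Gamma(α, β) with Poisson data over total exposure Σt gives posterior Gamma(α+Σx, β+Σt) = Gamma(50, 24).
Posterior mean = α'/β' = 50/24 = 25/12.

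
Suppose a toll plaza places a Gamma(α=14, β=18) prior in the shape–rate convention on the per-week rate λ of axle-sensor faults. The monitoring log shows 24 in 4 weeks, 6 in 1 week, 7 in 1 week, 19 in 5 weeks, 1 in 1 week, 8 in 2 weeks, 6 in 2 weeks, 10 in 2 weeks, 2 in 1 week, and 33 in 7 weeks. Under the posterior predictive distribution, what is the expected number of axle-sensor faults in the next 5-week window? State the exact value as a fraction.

325/22

Total count: 24 + 6 + 7 + 19 + 1 + 8 + 6 + 10 + 2 + 33 = 116.
Total exposure: 4 + 1 + 1 + 5 + 1 + 2 + 2 + 2 + 1 + 7 = 26 weeks.
Gamma(α, β) with Poisson data over total exposure Σt gives posterior Gamma(α+Σx, β+Σt) = Gamma(130, 44).
Predictive mean over a 5-week window = T·E[λ|data] = 5·130/44 = 325/22.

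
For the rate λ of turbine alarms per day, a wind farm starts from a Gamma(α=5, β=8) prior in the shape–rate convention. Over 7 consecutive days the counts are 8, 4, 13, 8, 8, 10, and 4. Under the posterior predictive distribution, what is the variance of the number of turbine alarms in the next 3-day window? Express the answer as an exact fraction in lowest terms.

72/5

Total count: 8 + 4 + 13 + 8 + 8 + 10 + 4 = 55.
Total exposure: 7 days.
Posterior: α' = 5 + 55 = 60, β' = 8 + 7 = 15.
The posterior predictive for a window of length T is Negative Binomial with variance T·α'·(β'+T)/β'² = 3·60·18/225 = 72/5.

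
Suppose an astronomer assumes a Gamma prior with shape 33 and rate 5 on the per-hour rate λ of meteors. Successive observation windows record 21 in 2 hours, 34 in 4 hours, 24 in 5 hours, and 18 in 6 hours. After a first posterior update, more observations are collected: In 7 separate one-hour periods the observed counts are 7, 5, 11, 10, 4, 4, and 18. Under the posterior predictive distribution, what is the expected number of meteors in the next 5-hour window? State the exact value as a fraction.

945/29

Total count: 21 + 34 + 24 + 18 = 97.
Total exposure: 2 + 4 + 5 + 6 = 17 hours.
After the first batch: Gamma(33 + 97, 5 + 17) = Gamma(130, 22).
Total count: 7 + 5 + 11 + 10 + 4 + 4 + 18 = 59.
Total exposure: 7 hours.
After the second batch: Gamma(130 + 59, 22 + 7) = Gamma(189, 29).
Predictive mean over a 5-hour window = T·E[λ|data] = 5·189/29 = 945/29.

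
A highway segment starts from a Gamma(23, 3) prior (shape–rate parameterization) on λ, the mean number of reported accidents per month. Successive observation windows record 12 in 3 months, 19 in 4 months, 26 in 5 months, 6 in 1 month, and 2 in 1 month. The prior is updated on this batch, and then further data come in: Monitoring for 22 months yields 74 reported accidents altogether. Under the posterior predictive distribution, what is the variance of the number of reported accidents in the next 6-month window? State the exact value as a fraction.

4860/169

Total count: 12 + 19 + 26 + 6 + 2 = 65.
Total exposure: 3 + 4 + 5 + 1 + 1 = 14 months.
After the first batch: Gamma(23 + 65, 3 + 14) = Gamma(88, 17).
Total count 74 over total exposure 22 months.
After the second batch: Gamma(88 + 74, 17 + 22) = Gamma(162, 39).
The posterior predictive for a window of length T is Negative Binomial with variance T·α'·(β'+T)/β'² = 6·162·45/1521 = 4860/169.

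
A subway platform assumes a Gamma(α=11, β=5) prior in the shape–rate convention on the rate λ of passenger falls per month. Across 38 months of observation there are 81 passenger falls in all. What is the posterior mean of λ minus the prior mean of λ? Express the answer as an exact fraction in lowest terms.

Total count 81 over total exposure 38 months.
Gamma(α, β) with Poisson data over total exposure Σt gives posterior Gamma(α+Σx, β+Σt) = Gamma(92, 43).
Posterior mean = 92/43 = 92/43; prior mean = 11/5 = 11/5. Difference = 92/43 − 11/5 = -13/215.

-13/215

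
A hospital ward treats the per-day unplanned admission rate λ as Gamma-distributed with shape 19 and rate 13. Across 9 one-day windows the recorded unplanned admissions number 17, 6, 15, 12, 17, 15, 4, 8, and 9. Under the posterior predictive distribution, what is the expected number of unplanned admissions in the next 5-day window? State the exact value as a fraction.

305/11

Total count: 17 + 6 + 15 + 12 + 17 + 15 + 4 + 8 + 9 = 103.
Total exposure: 9 days.
By Gamma–Poisson conjugacy, the posterior is Gamma(α + Σx, β + Σt) = Gamma(19 + 103, 13 + 9) = Gamma(122, 22).
Predictive mean over a 5-day window = T·E[λ|data] = 5·122/22 = 305/11.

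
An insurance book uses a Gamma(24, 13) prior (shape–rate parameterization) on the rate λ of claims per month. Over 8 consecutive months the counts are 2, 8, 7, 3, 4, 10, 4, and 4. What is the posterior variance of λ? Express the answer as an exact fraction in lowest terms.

22/147

Total count: 2 + 8 + 7 + 3 + 4 + 10 + 4 + 4 = 42.
Total exposure: 8 months.
The Gamma prior is conjugate for the Poisson rate, so λ | data ~ Gamma(24+42, 13+8) = Gamma(66, 21).
Posterior variance = α'/β'² = 66/441 = 22/147.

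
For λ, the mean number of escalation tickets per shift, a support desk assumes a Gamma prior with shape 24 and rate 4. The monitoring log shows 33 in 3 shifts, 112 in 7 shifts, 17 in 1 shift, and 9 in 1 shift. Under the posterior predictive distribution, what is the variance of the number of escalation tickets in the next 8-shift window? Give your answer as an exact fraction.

Total count: 33 + 112 + 17 + 9 = 171.
Total exposure: 3 + 7 + 1 + 1 = 12 shifts.
Gamma(α, β) with Poisson data over total exposure Σt gives posterior Gamma(α+Σx, β+Σt) = Gamma(195, 16).
The posterior predictive for a window of length T is Negative Binomial with variance T·α'·(β'+T)/β'² = 8·195·24/256 = 585/4.

585/4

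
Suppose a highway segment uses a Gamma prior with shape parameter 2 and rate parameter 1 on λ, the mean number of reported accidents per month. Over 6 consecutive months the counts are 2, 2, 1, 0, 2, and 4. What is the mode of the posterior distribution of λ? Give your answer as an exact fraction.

Total count: 2 + 2 + 1 + 0 + 2 + 4 = 11.
Total exposure: 6 months.
By Gamma–Poisson conjugacy, the posterior is Gamma(α + Σx, β + Σt) = Gamma(2 + 11, 1 + 6) = Gamma(13, 7).
Posterior mode = (α'−1)/β' = 12/7.

12/7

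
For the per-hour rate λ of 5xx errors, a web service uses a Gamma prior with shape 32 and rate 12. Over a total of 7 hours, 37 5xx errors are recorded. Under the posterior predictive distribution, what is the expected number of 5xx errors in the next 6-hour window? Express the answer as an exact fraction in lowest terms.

Total count 37 over total exposure 7 hours.
By Gamma–Poisson conjugacy, the posterior is Gamma(α + Σx, β + Σt) = Gamma(32 + 37, 12 + 7) = Gamma(69, 19).
Predictive mean over a 6-hour window = T·E[λ|data] = 6·69/19 = 414/19.

414/19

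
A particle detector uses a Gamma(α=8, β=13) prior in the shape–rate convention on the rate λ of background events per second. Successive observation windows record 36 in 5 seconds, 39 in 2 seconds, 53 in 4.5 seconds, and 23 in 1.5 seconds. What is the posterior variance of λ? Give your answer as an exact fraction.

Total count: 36 + 39 + 53 + 23 = 151.
Total exposure: 5 + 2 + 4.5 + 1.5 = 13 seconds.
Gamma(α, β) with Poisson data over total exposure Σt gives posterior Gamma(α+Σx, β+Σt) = Gamma(159, 26).
Posterior variance = α'/β'² = 159/676.

159/676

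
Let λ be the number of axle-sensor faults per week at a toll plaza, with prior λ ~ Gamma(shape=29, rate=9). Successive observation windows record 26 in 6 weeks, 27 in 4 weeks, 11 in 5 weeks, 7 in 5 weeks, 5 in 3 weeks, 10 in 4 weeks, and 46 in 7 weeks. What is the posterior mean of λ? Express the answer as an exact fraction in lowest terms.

161/43

Total count: 26 + 27 + 11 + 7 + 5 + 10 + 46 = 132.
Total exposure: 6 + 4 + 5 + 5 + 3 + 4 + 7 = 34 weeks.
Posterior: α' = 29 + 132 = 161, β' = 9 + 34 = 43.
Posterior mean = α'/β' = 161/43.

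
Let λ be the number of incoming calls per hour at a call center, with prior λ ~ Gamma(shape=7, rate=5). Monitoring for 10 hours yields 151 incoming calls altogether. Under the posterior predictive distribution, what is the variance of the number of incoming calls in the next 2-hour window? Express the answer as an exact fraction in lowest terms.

Total count 151 over total exposure 10 hours.
Posterior: α' = 7 + 151 = 158, β' = 5 + 10 = 15.
The posterior predictive for a window of length T is Negative Binomial with variance T·α'·(β'+T)/β'² = 2·158·17/225 = 5372/225.

5372/225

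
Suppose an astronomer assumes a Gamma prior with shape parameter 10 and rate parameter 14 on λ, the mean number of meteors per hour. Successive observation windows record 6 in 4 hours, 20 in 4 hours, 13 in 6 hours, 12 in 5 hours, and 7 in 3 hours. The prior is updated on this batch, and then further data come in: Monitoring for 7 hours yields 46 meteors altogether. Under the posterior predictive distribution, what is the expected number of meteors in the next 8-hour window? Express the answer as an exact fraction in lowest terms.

912/43

Total count: 6 + 20 + 13 + 12 + 7 = 58.
Total exposure: 4 + 4 + 6 + 5 + 3 = 22 hours.
After the first batch: Gamma(10 + 58, 14 + 22) = Gamma(68, 36).
Total count 46 over total exposure 7 hours.
After the second batch: Gamma(68 + 46, 36 + 7) = Gamma(114, 43).
Predictive mean over an 8-hour window = T·E[λ|data] = 8·114/43 = 912/43.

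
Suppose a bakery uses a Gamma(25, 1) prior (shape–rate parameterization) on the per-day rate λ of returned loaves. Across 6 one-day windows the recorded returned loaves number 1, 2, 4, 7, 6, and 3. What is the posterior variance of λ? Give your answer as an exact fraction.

48/49

Total count: 1 + 2 + 4 + 7 + 6 + 3 = 23.
Total exposure: 6 days.
The Gamma prior is conjugate for the Poisson rate, so λ | data ~ Gamma(25+23, 1+6) = Gamma(48, 7).
Posterior variance = α'/β'² = 48/49.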